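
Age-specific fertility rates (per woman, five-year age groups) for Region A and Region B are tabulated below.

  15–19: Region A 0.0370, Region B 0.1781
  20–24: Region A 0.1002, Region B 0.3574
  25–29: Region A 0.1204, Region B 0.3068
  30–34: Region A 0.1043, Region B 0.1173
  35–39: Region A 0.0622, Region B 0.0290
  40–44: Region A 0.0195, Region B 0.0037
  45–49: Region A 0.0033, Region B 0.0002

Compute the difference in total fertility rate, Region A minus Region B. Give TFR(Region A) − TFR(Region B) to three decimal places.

Region A:
  Sum of ASFRs = 0.0370 + 0.1002 + 0.1204 + 0.1043 + 0.0622 + 0.0195 + 0.0033 = 0.4469
  TFR = 5 × 0.4469 = 2.2345
Region B:
  Sum of ASFRs = 0.1781 + 0.3574 + 0.3068 + 0.1173 + 0.0290 + 0.0037 + 0.0002 = 0.9925
  TFR = 5 × 0.9925 = 4.9625
Difference = 2.2345 − 4.9625 = -2.728

-2.728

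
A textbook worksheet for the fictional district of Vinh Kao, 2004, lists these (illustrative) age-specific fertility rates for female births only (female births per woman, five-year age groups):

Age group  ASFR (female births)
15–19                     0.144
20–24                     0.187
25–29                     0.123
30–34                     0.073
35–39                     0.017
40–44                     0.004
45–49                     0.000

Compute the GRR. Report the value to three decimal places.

Sum of female ASFRs = 0.144 + 0.187 + 0.123 + 0.073 + 0.017 + 0.004 + 0.000 = 0.548
GRR = 5 × 0.548 = 2.74

2.740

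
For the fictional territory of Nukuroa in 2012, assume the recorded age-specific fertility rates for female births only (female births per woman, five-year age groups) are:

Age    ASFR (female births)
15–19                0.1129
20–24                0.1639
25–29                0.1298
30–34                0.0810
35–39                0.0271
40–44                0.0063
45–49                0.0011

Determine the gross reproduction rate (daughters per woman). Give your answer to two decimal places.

Sum of female ASFRs = 0.1129 + 0.1639 + 0.1298 + 0.0810 + 0.0271 + 0.0063 + 0.0011 = 0.5221
GRR = 5 × 0.5221 = 2.6105

2.61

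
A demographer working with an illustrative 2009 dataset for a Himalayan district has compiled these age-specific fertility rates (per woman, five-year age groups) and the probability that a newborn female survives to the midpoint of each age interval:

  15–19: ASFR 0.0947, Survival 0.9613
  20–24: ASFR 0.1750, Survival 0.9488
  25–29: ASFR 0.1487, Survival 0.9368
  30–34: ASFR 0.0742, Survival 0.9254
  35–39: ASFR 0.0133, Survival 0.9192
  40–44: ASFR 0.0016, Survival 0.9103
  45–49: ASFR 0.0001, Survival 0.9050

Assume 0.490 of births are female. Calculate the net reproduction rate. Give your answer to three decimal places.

Proportion female at birth = 0.490.
Each age group contributes 5 × ASFR × survival:
  15–19: 5 × 0.0947 × 0.9613 = 0.45518
  20–24: 5 × 0.1750 × 0.9488 = 0.83020
  25–29: 5 × 0.1487 × 0.9368 = 0.69651
  30–34: 5 × 0.0742 × 0.9254 = 0.34332
  35–39: 5 × 0.0133 × 0.9192 = 0.06113
  40–44: 5 × 0.0016 × 0.9103 = 0.00728
  45–49: 5 × 0.0001 × 0.9050 = 0.00045
Sum = 2.39407
NRR = 0.490 × 2.39407 = 1.17309
NRR > 1, so each generation more than replaces itself.

1.173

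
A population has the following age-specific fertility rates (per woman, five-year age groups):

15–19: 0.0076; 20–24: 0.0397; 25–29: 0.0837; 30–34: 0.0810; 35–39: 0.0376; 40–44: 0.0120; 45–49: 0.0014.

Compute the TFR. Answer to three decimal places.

Sum of ASFRs = 0.0076 + 0.0397 + 0.0837 + 0.0810 + 0.0376 + 0.0120 + 0.0014 = 0.2630
TFR = 5 × 0.2630 = 1.315

1.315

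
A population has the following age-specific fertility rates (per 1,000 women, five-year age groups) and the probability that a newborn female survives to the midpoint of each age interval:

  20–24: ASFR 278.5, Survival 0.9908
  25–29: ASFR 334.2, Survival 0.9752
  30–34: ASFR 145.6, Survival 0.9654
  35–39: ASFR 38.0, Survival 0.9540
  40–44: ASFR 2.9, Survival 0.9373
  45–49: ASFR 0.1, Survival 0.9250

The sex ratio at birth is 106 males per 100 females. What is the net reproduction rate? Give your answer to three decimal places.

Proportion female at birth = 100 / (100 + 106) = 0.48544.
Weighting each age-specific rate by interval width and survival:
  20–24: 5 × 278.5/1000 × 0.9908 = 1.37969
  25–29: 5 × 334.2/1000 × 0.9752 = 1.62956
  30–34: 5 × 145.6/1000 × 0.9654 = 0.70281
  35–39: 5 × 38.0/1000 × 0.9540 = 0.18126
  40–44: 5 × 2.9/1000 × 0.9373 = 0.01359
  45–49: 5 × 0.1/1000 × 0.9250 = 0.00046
Sum = 3.90737
NRR = 0.48544 × 3.90737 = 1.89679

1.897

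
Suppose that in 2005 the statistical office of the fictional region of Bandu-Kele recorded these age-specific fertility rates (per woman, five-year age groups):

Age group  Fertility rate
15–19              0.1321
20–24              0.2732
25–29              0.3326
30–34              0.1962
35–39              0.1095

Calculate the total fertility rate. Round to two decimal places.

Sum of ASFRs = 0.1321 + 0.2732 + 0.3326 + 0.1962 + 0.1095 = 1.0436
TFR = 5 × 1.0436 = 5.218

5.22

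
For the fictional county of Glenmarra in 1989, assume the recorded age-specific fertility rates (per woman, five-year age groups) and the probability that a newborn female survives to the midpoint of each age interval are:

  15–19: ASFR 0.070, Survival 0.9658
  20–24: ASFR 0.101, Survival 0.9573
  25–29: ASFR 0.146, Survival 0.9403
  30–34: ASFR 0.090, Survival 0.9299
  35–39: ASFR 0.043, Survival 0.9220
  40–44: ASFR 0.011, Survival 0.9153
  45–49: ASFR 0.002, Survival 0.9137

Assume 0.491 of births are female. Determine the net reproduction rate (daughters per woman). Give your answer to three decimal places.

1.072

Proportion female at birth = 0.491.
Each age group contributes 5 × ASFR × survival:
  15–19: 5 × 0.070 × 0.9658 = 0.33803
  20–24: 5 × 0.101 × 0.9573 = 0.48344
  25–29: 5 × 0.146 × 0.9403 = 0.68642
  30–34: 5 × 0.090 × 0.9299 = 0.41846
  35–39: 5 × 0.043 × 0.9220 = 0.19823
  40–44: 5 × 0.011 × 0.9153 = 0.05034
  45–49: 5 × 0.002 × 0.9137 = 0.00914
Sum = 2.18406
NRR = 0.491 × 2.18406 = 1.07237
NRR > 1, so each generation more than replaces itself.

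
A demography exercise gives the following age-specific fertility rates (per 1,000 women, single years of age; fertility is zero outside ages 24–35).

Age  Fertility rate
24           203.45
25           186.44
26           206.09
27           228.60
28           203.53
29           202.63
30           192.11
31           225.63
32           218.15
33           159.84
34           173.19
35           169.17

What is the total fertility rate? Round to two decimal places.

2.37

Sum of ASFRs = 203.45 + 186.44 + 206.09 + 228.60 + 203.53 + 202.63 + 192.11 + 225.63 + 218.15 + 159.84 + 173.19 + 169.17 = 2368.83
TFR = 2368.83 / 1000 = 2.36883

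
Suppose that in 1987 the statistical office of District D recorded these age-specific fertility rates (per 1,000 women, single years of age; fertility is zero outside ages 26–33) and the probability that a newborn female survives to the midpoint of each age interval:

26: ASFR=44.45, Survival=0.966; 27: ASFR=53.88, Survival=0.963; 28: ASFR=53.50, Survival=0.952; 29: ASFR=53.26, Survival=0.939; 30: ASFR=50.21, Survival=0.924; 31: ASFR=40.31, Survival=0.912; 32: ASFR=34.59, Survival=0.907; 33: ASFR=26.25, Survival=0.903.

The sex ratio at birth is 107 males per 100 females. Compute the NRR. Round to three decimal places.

0.161

Proportion female at birth = 100 / (100 + 107) = 0.48309.
Each age group contributes 1 × ASFR × survival:
  26: 1 × 44.45/1000 × 0.966 = 0.04294
  27: 1 × 53.88/1000 × 0.963 = 0.05189
  28: 1 × 53.50/1000 × 0.952 = 0.05093
  29: 1 × 53.26/1000 × 0.939 = 0.05001
  30: 1 × 50.21/1000 × 0.924 = 0.04639
  31: 1 × 40.31/1000 × 0.912 = 0.03676
  32: 1 × 34.59/1000 × 0.907 = 0.03137
  33: 1 × 26.25/1000 × 0.903 = 0.02370
Sum = 0.33399
NRR = 0.48309 × 0.33399 = 0.16135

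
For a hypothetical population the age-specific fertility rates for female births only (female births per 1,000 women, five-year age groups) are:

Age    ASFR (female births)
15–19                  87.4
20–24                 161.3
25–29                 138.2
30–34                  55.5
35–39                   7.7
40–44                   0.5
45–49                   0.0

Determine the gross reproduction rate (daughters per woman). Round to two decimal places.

2.25

Sum of female ASFRs = 87.4 + 161.3 + 138.2 + 55.5 + 7.7 + 0.5 + 0.0 = 450.6
GRR = 5 × 450.6 / 1000 = 2.253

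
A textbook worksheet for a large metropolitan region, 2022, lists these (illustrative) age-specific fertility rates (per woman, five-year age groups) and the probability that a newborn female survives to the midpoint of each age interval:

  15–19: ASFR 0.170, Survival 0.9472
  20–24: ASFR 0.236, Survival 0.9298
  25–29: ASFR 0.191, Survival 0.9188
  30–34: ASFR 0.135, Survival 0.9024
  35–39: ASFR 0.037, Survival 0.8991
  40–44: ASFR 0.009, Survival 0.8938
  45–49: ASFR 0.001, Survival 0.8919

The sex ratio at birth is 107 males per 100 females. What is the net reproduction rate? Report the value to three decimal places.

1.739

Proportion female at birth = 100 / (100 + 107) = 0.48309.
Each age group contributes 5 × ASFR × survival:
  15–19: 5 × 0.170 × 0.9472 = 0.80512
  20–24: 5 × 0.236 × 0.9298 = 1.09716
  25–29: 5 × 0.191 × 0.9188 = 0.87745
  30–34: 5 × 0.135 × 0.9024 = 0.60912
  35–39: 5 × 0.037 × 0.8991 = 0.16633
  40–44: 5 × 0.009 × 0.8938 = 0.04022
  45–49: 5 × 0.001 × 0.8919 = 0.00446
Sum = 3.59986
NRR = 0.48309 × 3.59986 = 1.73906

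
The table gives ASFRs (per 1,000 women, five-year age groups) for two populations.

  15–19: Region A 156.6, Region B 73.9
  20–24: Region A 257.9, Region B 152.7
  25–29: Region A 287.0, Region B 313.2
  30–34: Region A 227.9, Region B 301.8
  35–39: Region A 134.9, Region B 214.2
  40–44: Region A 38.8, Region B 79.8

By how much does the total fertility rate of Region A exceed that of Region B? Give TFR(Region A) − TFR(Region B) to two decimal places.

-0.16

Region A:
  Sum of ASFRs = 156.6 + 257.9 + 287.0 + 227.9 + 134.9 + 38.8 = 1103.1
  TFR = 5 × 1103.1 / 1000 = 5.5155
Region B:
  Sum of ASFRs = 73.9 + 152.7 + 313.2 + 301.8 + 214.2 + 79.8 = 1135.6
  TFR = 5 × 1135.6 / 1000 = 5.678
Difference = 5.5155 − 5.678 = -0.1625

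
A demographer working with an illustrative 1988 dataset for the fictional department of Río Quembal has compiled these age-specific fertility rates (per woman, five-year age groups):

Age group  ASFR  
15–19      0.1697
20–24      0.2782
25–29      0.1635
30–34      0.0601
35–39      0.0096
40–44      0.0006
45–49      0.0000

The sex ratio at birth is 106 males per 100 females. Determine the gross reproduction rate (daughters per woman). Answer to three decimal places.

1.655

Proportion female at birth = 100 / (100 + 106) = 0.48544.
Sum of ASFRs = 0.1697 + 0.2782 + 0.1635 + 0.0601 + 0.0096 + 0.0006 + 0.0000 = 0.6817
TFR = 5 × 0.6817 = 3.4085
GRR = 0.48544 × 3.4085 = 1.65462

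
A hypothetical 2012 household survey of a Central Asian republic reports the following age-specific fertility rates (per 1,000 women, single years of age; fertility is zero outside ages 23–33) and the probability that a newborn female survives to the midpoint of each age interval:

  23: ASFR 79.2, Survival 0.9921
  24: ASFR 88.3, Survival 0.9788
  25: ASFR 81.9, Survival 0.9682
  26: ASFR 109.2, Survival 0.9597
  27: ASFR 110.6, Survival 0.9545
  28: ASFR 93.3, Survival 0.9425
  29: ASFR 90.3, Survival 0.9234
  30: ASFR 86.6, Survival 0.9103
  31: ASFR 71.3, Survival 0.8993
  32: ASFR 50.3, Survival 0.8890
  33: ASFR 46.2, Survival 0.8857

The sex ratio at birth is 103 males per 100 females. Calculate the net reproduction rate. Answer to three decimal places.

Proportion female at birth = 100 / (100 + 103) = 0.49261.
Each age group contributes 1 × ASFR × survival:
  23: 1 × 79.2/1000 × 0.9921 = 0.07857
  24: 1 × 88.3/1000 × 0.9788 = 0.08643
  25: 1 × 81.9/1000 × 0.9682 = 0.07930
  26: 1 × 109.2/1000 × 0.9597 = 0.10480
  27: 1 × 110.6/1000 × 0.9545 = 0.10557
  28: 1 × 93.3/1000 × 0.9425 = 0.08794
  29: 1 × 90.3/1000 × 0.9234 = 0.08338
  30: 1 × 86.6/1000 × 0.9103 = 0.07883
  31: 1 × 71.3/1000 × 0.8993 = 0.06412
  32: 1 × 50.3/1000 × 0.8890 = 0.04472
  33: 1 × 46.2/1000 × 0.8857 = 0.04092
Sum = 0.85458
NRR = 0.49261 × 0.85458 = 0.42097

0.421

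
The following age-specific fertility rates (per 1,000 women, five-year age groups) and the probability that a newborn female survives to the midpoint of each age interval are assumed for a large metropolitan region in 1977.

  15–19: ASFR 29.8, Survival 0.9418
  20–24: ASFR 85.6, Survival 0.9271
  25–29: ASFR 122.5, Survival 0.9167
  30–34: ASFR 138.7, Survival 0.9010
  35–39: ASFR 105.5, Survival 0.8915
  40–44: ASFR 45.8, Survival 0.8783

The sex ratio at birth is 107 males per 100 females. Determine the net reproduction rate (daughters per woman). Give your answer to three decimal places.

1.157

Proportion female at birth = 100 / (100 + 107) = 0.48309.
Per-age-group product (5 × ASFR × survival probability):
  15–19: 5 × 29.8/1000 × 0.9418 = 0.14033
  20–24: 5 × 85.6/1000 × 0.9271 = 0.39680
  25–29: 5 × 122.5/1000 × 0.9167 = 0.56148
  30–34: 5 × 138.7/1000 × 0.9010 = 0.62484
  35–39: 5 × 105.5/1000 × 0.8915 = 0.47027
  40–44: 5 × 45.8/1000 × 0.8783 = 0.20113
Sum = 2.39485
NRR = 0.48309 × 2.39485 = 1.15693
NRR > 1, so each generation more than replaces itself.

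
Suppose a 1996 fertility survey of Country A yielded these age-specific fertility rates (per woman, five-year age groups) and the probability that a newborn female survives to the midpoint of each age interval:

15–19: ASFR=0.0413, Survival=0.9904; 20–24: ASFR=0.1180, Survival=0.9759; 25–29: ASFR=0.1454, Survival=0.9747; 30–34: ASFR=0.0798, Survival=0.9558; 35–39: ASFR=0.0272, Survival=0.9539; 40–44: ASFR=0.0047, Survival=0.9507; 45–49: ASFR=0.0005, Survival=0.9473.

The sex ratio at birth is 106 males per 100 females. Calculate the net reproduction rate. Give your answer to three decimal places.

0.983

Proportion female at birth = 100 / (100 + 106) = 0.48544.
Each age group contributes 5 × ASFR × survival:
  15–19: 5 × 0.0413 × 0.9904 = 0.20452
  20–24: 5 × 0.1180 × 0.9759 = 0.57578
  25–29: 5 × 0.1454 × 0.9747 = 0.70861
  30–34: 5 × 0.0798 × 0.9558 = 0.38136
  35–39: 5 × 0.0272 × 0.9539 = 0.12973
  40–44: 5 × 0.0047 × 0.9507 = 0.02234
  45–49: 5 × 0.0005 × 0.9473 = 0.00237
Sum = 2.02471
NRR = 0.48544 × 2.02471 = 0.98288
An NRR under 1 implies long-run decline under these rates.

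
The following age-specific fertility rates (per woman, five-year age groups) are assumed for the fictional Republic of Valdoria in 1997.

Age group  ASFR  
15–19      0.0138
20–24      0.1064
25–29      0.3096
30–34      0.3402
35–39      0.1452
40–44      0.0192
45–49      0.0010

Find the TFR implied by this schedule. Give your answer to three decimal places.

Sum of ASFRs = 0.0138 + 0.1064 + 0.3096 + 0.3402 + 0.1452 + 0.0192 + 0.0010 = 0.9354
TFR = 5 × 0.9354 = 4.677

4.677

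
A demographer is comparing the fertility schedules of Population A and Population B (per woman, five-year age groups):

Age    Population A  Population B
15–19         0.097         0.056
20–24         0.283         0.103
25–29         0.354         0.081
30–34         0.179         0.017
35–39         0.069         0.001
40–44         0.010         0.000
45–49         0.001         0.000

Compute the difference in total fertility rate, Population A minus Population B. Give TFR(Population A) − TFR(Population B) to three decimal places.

Population A:
  Sum of ASFRs = 0.097 + 0.283 + 0.354 + 0.179 + 0.069 + 0.010 + 0.001 = 0.993
  TFR = 5 × 0.993 = 4.965
Population B:
  Sum of ASFRs = 0.056 + 0.103 + 0.081 + 0.017 + 0.001 + 0.000 + 0.000 = 0.258
  TFR = 5 × 0.258 = 1.29
Difference = 4.965 − 1.29 = 3.675

3.675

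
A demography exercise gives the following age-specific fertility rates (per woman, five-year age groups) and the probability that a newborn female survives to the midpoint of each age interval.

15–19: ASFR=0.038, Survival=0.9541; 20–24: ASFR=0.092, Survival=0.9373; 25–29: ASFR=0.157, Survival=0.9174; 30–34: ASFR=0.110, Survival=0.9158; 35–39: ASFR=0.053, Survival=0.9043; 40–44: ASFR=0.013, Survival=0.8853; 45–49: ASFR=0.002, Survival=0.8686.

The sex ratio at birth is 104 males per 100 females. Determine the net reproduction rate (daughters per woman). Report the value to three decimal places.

1.050

Proportion female at birth = 100 / (100 + 104) = 0.49020.
Per-age-group product (5 × ASFR × survival probability):
  15–19: 5 × 0.038 × 0.9541 = 0.18128
  20–24: 5 × 0.092 × 0.9373 = 0.43116
  25–29: 5 × 0.157 × 0.9174 = 0.72016
  30–34: 5 × 0.110 × 0.9158 = 0.50369
  35–39: 5 × 0.053 × 0.9043 = 0.23964
  40–44: 5 × 0.013 × 0.8853 = 0.05754
  45–49: 5 × 0.002 × 0.8686 = 0.00869
Sum = 2.14216
NRR = 0.49020 × 2.14216 = 1.05009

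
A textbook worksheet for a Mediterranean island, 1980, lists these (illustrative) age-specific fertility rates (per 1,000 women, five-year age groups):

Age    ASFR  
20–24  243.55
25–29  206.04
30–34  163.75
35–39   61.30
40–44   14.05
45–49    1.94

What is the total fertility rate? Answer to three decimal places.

Sum of ASFRs = 243.55 + 206.04 + 163.75 + 61.30 + 14.05 + 1.94 = 690.63
TFR = 5 × 690.63 / 1000 = 3.45315

3.453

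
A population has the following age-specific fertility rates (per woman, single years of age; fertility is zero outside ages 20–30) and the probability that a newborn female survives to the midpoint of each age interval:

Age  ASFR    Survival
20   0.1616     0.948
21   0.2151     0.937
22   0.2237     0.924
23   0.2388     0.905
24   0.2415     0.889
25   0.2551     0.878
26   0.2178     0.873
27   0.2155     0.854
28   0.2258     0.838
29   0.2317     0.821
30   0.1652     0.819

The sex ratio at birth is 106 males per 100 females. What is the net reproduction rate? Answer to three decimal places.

1.022

Proportion female at birth = 100 / (100 + 106) = 0.48544.
Weighting each age-specific rate by interval width and survival:
  20: 1 × 0.1616 × 0.948 = 0.15320
  21: 1 × 0.2151 × 0.937 = 0.20155
  22: 1 × 0.2237 × 0.924 = 0.20670
  23: 1 × 0.2388 × 0.905 = 0.21611
  24: 1 × 0.2415 × 0.889 = 0.21469
  25: 1 × 0.2551 × 0.878 = 0.22398
  26: 1 × 0.2178 × 0.873 = 0.19014
  27: 1 × 0.2155 × 0.854 = 0.18404
  28: 1 × 0.2258 × 0.838 = 0.18922
  29: 1 × 0.2317 × 0.821 = 0.19023
  30: 1 × 0.1652 × 0.819 = 0.13530
Sum = 2.10516
NRR = 0.48544 × 2.10516 = 1.02193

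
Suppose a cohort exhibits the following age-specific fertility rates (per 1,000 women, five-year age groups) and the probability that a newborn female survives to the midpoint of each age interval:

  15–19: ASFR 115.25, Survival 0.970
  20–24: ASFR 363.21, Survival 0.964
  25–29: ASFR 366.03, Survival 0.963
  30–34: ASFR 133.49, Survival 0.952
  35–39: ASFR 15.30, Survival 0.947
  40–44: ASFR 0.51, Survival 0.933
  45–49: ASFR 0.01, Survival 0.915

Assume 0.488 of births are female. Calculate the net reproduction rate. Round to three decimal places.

2.334

Proportion female at birth = 0.488.
Per-age-group product (5 × ASFR × survival probability):
  15–19: 5 × 115.25/1000 × 0.970 = 0.55896
  20–24: 5 × 363.21/1000 × 0.964 = 1.75067
  25–29: 5 × 366.03/1000 × 0.963 = 1.76243
  30–34: 5 × 133.49/1000 × 0.952 = 0.63541
  35–39: 5 × 15.30/1000 × 0.947 = 0.07245
  40–44: 5 × 0.51/1000 × 0.933 = 0.00238
  45–49: 5 × 0.01/1000 × 0.915 = 0.00005
Sum = 4.78235
NRR = 0.488 × 4.78235 = 2.33379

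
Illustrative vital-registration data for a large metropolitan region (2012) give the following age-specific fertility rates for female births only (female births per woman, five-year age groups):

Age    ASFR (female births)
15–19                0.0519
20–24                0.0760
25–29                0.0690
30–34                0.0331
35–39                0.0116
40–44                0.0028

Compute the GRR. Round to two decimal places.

Sum of female ASFRs = 0.0519 + 0.0760 + 0.0690 + 0.0331 + 0.0116 + 0.0028 = 0.2444
GRR = 5 × 0.2444 = 1.222

1.22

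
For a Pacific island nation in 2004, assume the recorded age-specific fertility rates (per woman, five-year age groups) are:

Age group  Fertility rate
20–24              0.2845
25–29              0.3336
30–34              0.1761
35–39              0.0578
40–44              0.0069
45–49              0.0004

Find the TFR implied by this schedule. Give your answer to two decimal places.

Sum of ASFRs = 0.2845 + 0.3336 + 0.1761 + 0.0578 + 0.0069 + 0.0004 = 0.8593
TFR = 5 × 0.8593 = 4.2965

4.30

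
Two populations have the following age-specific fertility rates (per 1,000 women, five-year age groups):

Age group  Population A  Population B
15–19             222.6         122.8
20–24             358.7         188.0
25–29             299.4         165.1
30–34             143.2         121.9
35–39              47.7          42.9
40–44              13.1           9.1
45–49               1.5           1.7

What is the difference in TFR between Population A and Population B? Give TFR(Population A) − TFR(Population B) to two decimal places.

2.17

Population A:
  Sum of ASFRs = 222.6 + 358.7 + 299.4 + 143.2 + 47.7 + 13.1 + 1.5 = 1086.2
  TFR = 5 × 1086.2 / 1000 = 5.431
Population B:
  Sum of ASFRs = 122.8 + 188.0 + 165.1 + 121.9 + 42.9 + 9.1 + 1.7 = 651.5
  TFR = 5 × 651.5 / 1000 = 3.2575
Difference = 5.431 − 3.2575 = 2.1735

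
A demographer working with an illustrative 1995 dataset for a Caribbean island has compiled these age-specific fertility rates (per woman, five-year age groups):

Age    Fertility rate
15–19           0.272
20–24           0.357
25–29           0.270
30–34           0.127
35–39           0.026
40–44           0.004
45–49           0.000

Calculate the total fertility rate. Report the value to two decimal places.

5.28

Sum of ASFRs = 0.272 + 0.357 + 0.270 + 0.127 + 0.026 + 0.004 + 0.000 = 1.056
TFR = 5 × 1.056 = 5.28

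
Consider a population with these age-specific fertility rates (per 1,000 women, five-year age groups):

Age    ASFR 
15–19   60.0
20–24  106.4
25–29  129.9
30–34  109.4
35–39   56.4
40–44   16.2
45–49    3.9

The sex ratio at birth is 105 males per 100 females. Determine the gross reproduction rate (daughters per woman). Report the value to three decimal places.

1.176

Proportion female at birth = 100 / (100 + 105) = 0.48780.
Sum of ASFRs = 60.0 + 106.4 + 129.9 + 109.4 + 56.4 + 16.2 + 3.9 = 482.2
TFR = 5 × 482.2 / 1000 = 2.411
GRR = 0.48780 × 2.411 = 1.17609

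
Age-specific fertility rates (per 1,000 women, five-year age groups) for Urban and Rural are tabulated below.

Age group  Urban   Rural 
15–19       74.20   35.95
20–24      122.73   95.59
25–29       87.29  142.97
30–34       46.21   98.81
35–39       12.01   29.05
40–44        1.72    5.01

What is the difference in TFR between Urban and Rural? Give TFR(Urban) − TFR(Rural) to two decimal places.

-0.32

Urban:
  Sum of ASFRs = 74.20 + 122.73 + 87.29 + 46.21 + 12.01 + 1.72 = 344.16
  TFR = 5 × 344.16 / 1000 = 1.7208
Rural:
  Sum of ASFRs = 35.95 + 95.59 + 142.97 + 98.81 + 29.05 + 5.01 = 407.38
  TFR = 5 × 407.38 / 1000 = 2.0369
Difference = 1.7208 − 2.0369 = -0.3161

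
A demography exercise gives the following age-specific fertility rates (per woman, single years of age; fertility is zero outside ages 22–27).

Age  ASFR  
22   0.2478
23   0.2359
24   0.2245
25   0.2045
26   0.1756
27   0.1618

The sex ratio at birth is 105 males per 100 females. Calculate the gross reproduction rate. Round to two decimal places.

0.61

Proportion female at birth = 100 / (100 + 105) = 0.48780.
Sum of ASFRs = 0.2478 + 0.2359 + 0.2245 + 0.2045 + 0.1756 + 0.1618 = 1.2501
TFR = 1.2501
GRR = 0.48780 × 1.2501 = 0.60980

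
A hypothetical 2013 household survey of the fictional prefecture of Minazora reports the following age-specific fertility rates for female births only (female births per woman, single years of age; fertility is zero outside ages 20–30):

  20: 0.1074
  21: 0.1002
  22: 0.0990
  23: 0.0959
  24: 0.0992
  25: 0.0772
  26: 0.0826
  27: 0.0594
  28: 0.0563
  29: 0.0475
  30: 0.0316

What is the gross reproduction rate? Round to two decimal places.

Sum of female ASFRs = 0.1074 + 0.1002 + 0.0990 + 0.0959 + 0.0992 + 0.0772 + 0.0826 + 0.0594 + 0.0563 + 0.0475 + 0.0316 = 0.8563
GRR = 0.8563

0.86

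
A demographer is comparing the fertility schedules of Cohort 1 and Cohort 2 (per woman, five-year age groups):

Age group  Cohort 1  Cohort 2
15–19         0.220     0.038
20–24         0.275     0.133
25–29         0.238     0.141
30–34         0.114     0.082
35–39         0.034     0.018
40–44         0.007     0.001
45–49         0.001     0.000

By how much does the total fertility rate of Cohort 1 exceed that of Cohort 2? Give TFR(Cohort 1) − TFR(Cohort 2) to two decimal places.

2.38

Cohort 1:
  Sum of ASFRs = 0.220 + 0.275 + 0.238 + 0.114 + 0.034 + 0.007 + 0.001 = 0.889
  TFR = 5 × 0.889 = 4.445
Cohort 2:
  Sum of ASFRs = 0.038 + 0.133 + 0.141 + 0.082 + 0.018 + 0.001 + 0.000 = 0.413
  TFR = 5 × 0.413 = 2.065
Difference = 4.445 − 2.065 = 2.38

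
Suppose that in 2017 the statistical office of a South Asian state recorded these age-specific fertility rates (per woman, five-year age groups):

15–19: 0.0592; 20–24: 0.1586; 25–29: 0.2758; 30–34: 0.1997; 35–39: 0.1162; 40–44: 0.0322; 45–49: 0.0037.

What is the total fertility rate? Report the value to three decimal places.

Sum of ASFRs = 0.0592 + 0.1586 + 0.2758 + 0.1997 + 0.1162 + 0.0322 + 0.0037 = 0.8454
TFR = 5 × 0.8454 = 4.227

4.227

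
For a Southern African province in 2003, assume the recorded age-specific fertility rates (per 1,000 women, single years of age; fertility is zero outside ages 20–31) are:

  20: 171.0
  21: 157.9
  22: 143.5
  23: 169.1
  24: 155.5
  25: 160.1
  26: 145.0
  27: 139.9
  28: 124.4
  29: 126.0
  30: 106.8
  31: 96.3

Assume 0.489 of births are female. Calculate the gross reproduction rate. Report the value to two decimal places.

Proportion female at birth = 0.489.
Sum of ASFRs = 171.0 + 157.9 + 143.5 + 169.1 + 155.5 + 160.1 + 145.0 + 139.9 + 124.4 + 126.0 + 106.8 + 96.3 = 1695.5
TFR = 1695.5 / 1000 = 1.6955
GRR = 0.489 × 1.6955 = 0.82910

0.83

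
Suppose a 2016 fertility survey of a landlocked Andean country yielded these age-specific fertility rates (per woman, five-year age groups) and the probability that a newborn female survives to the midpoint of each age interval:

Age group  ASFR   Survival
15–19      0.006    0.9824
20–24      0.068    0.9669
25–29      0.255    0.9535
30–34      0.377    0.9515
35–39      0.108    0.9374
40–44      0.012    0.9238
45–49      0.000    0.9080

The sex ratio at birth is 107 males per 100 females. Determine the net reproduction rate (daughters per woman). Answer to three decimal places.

1.898

Proportion female at birth = 100 / (100 + 107) = 0.48309.
Each age group contributes 5 × ASFR × survival:
  15–19: 5 × 0.006 × 0.9824 = 0.02947
  20–24: 5 × 0.068 × 0.9669 = 0.32875
  25–29: 5 × 0.255 × 0.9535 = 1.21571
  30–34: 5 × 0.377 × 0.9515 = 1.79358
  35–39: 5 × 0.108 × 0.9374 = 0.50620
  40–44: 5 × 0.012 × 0.9238 = 0.05543
  45–49: 5 × 0.000 × 0.9080 = 0.00000
Sum = 3.92914
NRR = 0.48309 × 3.92914 = 1.89813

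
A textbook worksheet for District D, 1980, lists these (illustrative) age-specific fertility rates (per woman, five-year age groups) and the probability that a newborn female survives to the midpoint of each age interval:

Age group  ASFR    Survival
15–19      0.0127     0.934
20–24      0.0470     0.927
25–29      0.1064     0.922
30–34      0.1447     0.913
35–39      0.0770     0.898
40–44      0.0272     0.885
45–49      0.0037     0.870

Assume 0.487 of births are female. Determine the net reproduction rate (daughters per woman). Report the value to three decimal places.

Proportion female at birth = 0.487.
Each age group contributes 5 × ASFR × survival:
  15–19: 5 × 0.0127 × 0.934 = 0.05931
  20–24: 5 × 0.0470 × 0.927 = 0.21785
  25–29: 5 × 0.1064 × 0.922 = 0.49050
  30–34: 5 × 0.1447 × 0.913 = 0.66056
  35–39: 5 × 0.0770 × 0.898 = 0.34573
  40–44: 5 × 0.0272 × 0.885 = 0.12036
  45–49: 5 × 0.0037 × 0.870 = 0.01610
Sum = 1.91041
NRR = 0.487 × 1.91041 = 0.93037
An NRR under 1 implies long-run decline under these rates.

0.930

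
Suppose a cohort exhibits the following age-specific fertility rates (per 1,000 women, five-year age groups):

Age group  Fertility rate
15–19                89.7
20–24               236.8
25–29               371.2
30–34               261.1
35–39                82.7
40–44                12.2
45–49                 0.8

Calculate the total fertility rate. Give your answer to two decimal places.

5.27

Sum of ASFRs = 89.7 + 236.8 + 371.2 + 261.1 + 82.7 + 12.2 + 0.8 = 1054.5
TFR = 5 × 1054.5 / 1000 = 5.2725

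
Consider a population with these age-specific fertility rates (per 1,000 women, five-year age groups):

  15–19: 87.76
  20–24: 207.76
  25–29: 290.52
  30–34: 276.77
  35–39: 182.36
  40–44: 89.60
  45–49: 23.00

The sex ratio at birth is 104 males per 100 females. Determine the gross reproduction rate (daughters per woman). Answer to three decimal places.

Proportion female at birth = 100 / (100 + 104) = 0.49020.
Sum of ASFRs = 87.76 + 207.76 + 290.52 + 276.77 + 182.36 + 89.60 + 23.00 = 1157.77
TFR = 5 × 1157.77 / 1000 = 5.78885
GRR = 0.49020 × 5.78885 = 2.83769

2.838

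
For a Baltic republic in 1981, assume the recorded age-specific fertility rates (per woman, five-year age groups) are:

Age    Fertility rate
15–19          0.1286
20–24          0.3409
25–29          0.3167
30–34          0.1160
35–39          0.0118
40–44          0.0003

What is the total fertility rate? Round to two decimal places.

Sum of ASFRs = 0.1286 + 0.3409 + 0.3167 + 0.1160 + 0.0118 + 0.0003 = 0.9143
TFR = 5 × 0.9143 = 4.5715

4.57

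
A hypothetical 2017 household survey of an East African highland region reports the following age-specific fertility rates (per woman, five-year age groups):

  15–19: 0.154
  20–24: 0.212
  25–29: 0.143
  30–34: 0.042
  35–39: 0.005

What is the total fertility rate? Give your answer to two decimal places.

2.78

Sum of ASFRs = 0.154 + 0.212 + 0.143 + 0.042 + 0.005 = 0.556
TFR = 5 × 0.556 = 2.78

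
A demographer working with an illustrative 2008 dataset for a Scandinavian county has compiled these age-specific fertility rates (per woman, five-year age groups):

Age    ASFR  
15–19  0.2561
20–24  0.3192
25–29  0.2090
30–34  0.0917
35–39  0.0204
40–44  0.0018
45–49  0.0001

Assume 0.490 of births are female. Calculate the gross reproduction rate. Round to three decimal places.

2.201

Proportion female at birth = 0.490.
Sum of ASFRs = 0.2561 + 0.3192 + 0.2090 + 0.0917 + 0.0204 + 0.0018 + 0.0001 = 0.8983
TFR = 5 × 0.8983 = 4.4915
GRR = 0.490 × 4.4915 = 2.20084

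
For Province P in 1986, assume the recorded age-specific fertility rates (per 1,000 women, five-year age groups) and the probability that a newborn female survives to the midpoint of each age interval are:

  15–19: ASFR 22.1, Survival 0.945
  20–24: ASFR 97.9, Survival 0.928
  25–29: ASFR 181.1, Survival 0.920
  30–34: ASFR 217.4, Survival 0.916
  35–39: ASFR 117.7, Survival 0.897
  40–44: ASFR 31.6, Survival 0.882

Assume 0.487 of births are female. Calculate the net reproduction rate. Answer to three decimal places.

Proportion female at birth = 0.487.
Each age group contributes 5 × ASFR × survival:
  15–19: 5 × 22.1/1000 × 0.945 = 0.10442
  20–24: 5 × 97.9/1000 × 0.928 = 0.45426
  25–29: 5 × 181.1/1000 × 0.920 = 0.83306
  30–34: 5 × 217.4/1000 × 0.916 = 0.99569
  35–39: 5 × 117.7/1000 × 0.897 = 0.52788
  40–44: 5 × 31.6/1000 × 0.882 = 0.13936
Sum = 3.05467
NRR = 0.487 × 3.05467 = 1.48762

1.488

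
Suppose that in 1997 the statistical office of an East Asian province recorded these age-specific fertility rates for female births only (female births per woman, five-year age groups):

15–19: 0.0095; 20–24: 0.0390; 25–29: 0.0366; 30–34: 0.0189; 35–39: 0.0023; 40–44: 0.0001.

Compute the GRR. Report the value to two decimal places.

0.53

Sum of female ASFRs = 0.0095 + 0.0390 + 0.0366 + 0.0189 + 0.0023 + 0.0001 = 0.1064
GRR = 5 × 0.1064 = 0.532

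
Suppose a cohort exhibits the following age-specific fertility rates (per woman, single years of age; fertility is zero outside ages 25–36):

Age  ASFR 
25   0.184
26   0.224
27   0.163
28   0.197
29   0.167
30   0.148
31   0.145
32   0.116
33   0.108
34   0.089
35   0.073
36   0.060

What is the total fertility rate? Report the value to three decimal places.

Sum of ASFRs = 0.184 + 0.224 + 0.163 + 0.197 + 0.167 + 0.148 + 0.145 + 0.116 + 0.108 + 0.089 + 0.073 + 0.060 = 1.674
TFR = 1.674

1.674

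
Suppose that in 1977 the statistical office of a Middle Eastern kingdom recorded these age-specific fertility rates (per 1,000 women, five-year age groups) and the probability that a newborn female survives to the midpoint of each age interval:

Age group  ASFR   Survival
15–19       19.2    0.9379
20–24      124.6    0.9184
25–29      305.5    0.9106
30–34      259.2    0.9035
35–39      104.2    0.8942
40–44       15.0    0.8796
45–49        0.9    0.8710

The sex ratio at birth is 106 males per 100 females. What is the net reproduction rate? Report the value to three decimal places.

Proportion female at birth = 100 / (100 + 106) = 0.48544.
Each age group contributes 5 × ASFR × survival:
  15–19: 5 × 19.2/1000 × 0.9379 = 0.09004
  20–24: 5 × 124.6/1000 × 0.9184 = 0.57216
  25–29: 5 × 305.5/1000 × 0.9106 = 1.39094
  30–34: 5 × 259.2/1000 × 0.9035 = 1.17094
  35–39: 5 × 104.2/1000 × 0.8942 = 0.46588
  40–44: 5 × 15.0/1000 × 0.8796 = 0.06597
  45–49: 5 × 0.9/1000 × 0.8710 = 0.00392
Sum = 3.75985
NRR = 0.48544 × 3.75985 = 1.82518

1.825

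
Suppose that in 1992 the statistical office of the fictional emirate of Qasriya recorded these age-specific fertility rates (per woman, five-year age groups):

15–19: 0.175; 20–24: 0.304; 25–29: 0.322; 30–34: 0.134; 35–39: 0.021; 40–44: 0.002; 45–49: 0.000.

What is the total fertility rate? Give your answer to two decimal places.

4.79

Sum of ASFRs = 0.175 + 0.304 + 0.322 + 0.134 + 0.021 + 0.002 + 0.000 = 0.958
TFR = 5 × 0.958 = 4.79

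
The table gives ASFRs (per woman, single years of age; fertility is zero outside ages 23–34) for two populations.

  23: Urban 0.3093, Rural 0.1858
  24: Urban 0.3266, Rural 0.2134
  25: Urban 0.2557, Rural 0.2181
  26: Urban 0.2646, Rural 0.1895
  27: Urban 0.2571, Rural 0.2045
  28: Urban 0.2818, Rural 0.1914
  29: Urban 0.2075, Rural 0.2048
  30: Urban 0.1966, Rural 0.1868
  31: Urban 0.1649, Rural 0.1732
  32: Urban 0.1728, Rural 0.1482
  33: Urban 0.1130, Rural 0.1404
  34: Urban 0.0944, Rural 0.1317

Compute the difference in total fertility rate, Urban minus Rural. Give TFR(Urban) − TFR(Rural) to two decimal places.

0.46

Urban:
  Sum of ASFRs = 0.3093 + 0.3266 + 0.2557 + 0.2646 + 0.2571 + 0.2818 + 0.2075 + 0.1966 + 0.1649 + 0.1728 + 0.1130 + 0.0944 = 2.6443
  TFR = 2.6443
Rural:
  Sum of ASFRs = 0.1858 + 0.2134 + 0.2181 + 0.1895 + 0.2045 + 0.1914 + 0.2048 + 0.1868 + 0.1732 + 0.1482 + 0.1404 + 0.1317 = 2.1878
  TFR = 2.1878
Difference = 2.6443 − 2.1878 = 0.4565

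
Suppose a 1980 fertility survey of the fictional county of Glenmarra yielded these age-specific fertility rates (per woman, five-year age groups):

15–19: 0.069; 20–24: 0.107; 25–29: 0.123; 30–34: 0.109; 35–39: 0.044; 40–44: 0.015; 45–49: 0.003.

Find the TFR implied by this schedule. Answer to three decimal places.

2.350

Sum of ASFRs = 0.069 + 0.107 + 0.123 + 0.109 + 0.044 + 0.015 + 0.003 = 0.470
TFR = 5 × 0.470 = 2.35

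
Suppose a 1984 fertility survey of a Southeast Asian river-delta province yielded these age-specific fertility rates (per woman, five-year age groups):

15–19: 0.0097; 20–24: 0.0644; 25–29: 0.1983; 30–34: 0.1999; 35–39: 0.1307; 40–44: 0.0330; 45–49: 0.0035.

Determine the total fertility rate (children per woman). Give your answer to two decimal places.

3.20

Sum of ASFRs = 0.0097 + 0.0644 + 0.1983 + 0.1999 + 0.1307 + 0.0330 + 0.0035 = 0.6395
TFR = 5 × 0.6395 = 3.1975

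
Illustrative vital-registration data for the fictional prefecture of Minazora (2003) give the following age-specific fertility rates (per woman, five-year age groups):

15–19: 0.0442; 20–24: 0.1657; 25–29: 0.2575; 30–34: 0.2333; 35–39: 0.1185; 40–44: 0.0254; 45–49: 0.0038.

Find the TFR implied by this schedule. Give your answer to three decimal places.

4.242

Sum of ASFRs = 0.0442 + 0.1657 + 0.2575 + 0.2333 + 0.1185 + 0.0254 + 0.0038 = 0.8484
TFR = 5 × 0.8484 = 4.242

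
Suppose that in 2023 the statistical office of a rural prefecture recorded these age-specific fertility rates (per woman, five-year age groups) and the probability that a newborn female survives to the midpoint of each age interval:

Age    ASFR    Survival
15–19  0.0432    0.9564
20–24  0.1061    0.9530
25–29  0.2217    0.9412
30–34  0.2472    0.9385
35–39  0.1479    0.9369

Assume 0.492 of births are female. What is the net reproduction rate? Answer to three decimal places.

1.775

Proportion female at birth = 0.492.
Per-age-group product (5 × ASFR × survival probability):
  15–19: 5 × 0.0432 × 0.9564 = 0.20658
  20–24: 5 × 0.1061 × 0.9530 = 0.50557
  25–29: 5 × 0.2217 × 0.9412 = 1.04332
  30–34: 5 × 0.2472 × 0.9385 = 1.15999
  35–39: 5 × 0.1479 × 0.9369 = 0.69284
Sum = 3.60830
NRR = 0.492 × 3.60830 = 1.77528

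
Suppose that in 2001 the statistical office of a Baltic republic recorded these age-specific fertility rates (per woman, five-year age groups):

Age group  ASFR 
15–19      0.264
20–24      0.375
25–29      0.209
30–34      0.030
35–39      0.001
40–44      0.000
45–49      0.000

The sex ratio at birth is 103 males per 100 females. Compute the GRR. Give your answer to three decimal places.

Proportion female at birth = 100 / (100 + 103) = 0.49261.
Sum of ASFRs = 0.264 + 0.375 + 0.209 + 0.030 + 0.001 + 0.000 + 0.000 = 0.879
TFR = 5 × 0.879 = 4.395
GRR = 0.49261 × 4.395 = 2.16502

2.165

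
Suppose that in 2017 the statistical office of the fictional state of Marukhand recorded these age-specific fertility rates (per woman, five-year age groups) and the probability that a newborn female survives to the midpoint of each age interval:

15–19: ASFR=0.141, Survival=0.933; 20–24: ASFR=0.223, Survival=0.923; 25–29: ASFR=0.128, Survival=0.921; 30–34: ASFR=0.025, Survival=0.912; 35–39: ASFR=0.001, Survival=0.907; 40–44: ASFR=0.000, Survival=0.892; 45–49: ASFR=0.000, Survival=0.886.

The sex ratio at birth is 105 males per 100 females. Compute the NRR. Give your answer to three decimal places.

Proportion female at birth = 100 / (100 + 105) = 0.48780.
Each age group contributes 5 × ASFR × survival:
  15–19: 5 × 0.141 × 0.933 = 0.65777
  20–24: 5 × 0.223 × 0.923 = 1.02915
  25–29: 5 × 0.128 × 0.921 = 0.58944
  30–34: 5 × 0.025 × 0.912 = 0.11400
  35–39: 5 × 0.001 × 0.907 = 0.00454
  40–44: 5 × 0.000 × 0.892 = 0.00000
  45–49: 5 × 0.000 × 0.886 = 0.00000
Sum = 2.39490
NRR = 0.48780 × 2.39490 = 1.16823

1.168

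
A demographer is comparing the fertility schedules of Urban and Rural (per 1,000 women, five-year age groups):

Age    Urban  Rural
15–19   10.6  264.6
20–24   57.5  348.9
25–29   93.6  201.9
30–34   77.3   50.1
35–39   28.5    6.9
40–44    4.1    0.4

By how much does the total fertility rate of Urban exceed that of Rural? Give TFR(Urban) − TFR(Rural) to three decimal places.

Urban:
  Sum of ASFRs = 10.6 + 57.5 + 93.6 + 77.3 + 28.5 + 4.1 = 271.6
  TFR = 5 × 271.6 / 1000 = 1.358
Rural:
  Sum of ASFRs = 264.6 + 348.9 + 201.9 + 50.1 + 6.9 + 0.4 = 872.8
  TFR = 5 × 872.8 / 1000 = 4.364
Difference = 1.358 − 4.364 = -3.006

-3.006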